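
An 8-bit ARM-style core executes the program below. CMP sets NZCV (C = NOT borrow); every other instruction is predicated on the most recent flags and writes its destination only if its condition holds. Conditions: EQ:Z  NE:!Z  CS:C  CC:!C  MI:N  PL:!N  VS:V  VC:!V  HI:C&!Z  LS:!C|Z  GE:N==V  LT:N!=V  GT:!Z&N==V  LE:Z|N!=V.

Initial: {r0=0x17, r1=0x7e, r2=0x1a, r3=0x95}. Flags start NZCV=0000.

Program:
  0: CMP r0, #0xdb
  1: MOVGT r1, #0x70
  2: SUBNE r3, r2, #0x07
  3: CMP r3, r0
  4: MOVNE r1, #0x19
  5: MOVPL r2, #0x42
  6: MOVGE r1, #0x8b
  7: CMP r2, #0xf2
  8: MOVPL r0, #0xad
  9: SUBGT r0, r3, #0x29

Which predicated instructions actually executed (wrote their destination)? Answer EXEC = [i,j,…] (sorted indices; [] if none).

EXEC = [1,2,4,8,9]

[0] flags=0000 → (cmp)
[1] flags=0000 GT?T → r1=0x70
[2] flags=0000 NE?T → r3=0x13
[3] flags=1000 → (cmp)
[4] flags=1000 NE?T → r1=0x19
[5] flags=1000 PL?F → skip
[6] flags=1000 GE?F → skip
[7] flags=0000 → (cmp)
[8] flags=0000 PL?T → r0=0xad
[9] flags=0000 GT?T → r0=0xea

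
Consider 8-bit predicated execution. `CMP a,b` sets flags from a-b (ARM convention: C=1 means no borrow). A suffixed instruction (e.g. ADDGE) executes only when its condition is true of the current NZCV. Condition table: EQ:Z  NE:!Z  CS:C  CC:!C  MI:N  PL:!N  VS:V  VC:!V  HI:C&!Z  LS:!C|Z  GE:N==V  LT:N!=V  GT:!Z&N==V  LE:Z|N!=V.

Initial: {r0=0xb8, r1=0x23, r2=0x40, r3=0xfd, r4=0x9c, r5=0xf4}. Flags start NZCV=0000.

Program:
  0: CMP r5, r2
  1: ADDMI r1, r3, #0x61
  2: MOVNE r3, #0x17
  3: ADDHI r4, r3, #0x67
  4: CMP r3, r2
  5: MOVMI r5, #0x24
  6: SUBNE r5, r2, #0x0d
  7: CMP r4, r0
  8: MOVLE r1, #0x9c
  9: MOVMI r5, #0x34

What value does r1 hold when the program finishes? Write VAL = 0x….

[0] flags=1010 → (cmp)
[1] flags=1010 MI?T → r1=0x5e
[2] flags=1010 NE?T → r3=0x17
[3] flags=1010 HI?T → r4=0x7e
[4] flags=1000 → (cmp)
[5] flags=1000 MI?T → r5=0x24
[6] flags=1000 NE?T → r5=0x33
[7] flags=1001 → (cmp)
[8] flags=1001 LE?F → skip
[9] flags=1001 MI?T → r5=0x34

VAL = 0x5e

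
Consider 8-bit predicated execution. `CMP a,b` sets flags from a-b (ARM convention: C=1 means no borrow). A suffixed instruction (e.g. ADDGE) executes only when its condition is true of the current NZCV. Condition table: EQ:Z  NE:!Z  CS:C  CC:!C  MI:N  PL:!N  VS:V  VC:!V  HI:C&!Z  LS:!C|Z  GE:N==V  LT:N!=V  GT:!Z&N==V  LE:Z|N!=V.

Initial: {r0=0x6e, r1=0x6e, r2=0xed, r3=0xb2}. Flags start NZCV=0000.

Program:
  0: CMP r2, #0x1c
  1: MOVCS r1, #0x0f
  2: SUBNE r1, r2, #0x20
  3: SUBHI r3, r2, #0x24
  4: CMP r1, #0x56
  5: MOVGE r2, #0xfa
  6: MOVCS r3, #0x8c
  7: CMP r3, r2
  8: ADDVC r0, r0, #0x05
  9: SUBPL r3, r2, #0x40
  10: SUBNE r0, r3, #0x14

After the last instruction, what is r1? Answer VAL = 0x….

[0] flags=1010 → (cmp)
[1] flags=1010 CS?T → r1=0x0f
[2] flags=1010 NE?T → r1=0xcd
[3] flags=1010 HI?T → r3=0xc9
[4] flags=0011 → (cmp)
[5] flags=0011 GE?F → skip
[6] flags=0011 CS?T → r3=0x8c
[7] flags=1000 → (cmp)
[8] flags=1000 VC?T → r0=0x73
[9] flags=1000 PL?F → skip
[10] flags=1000 NE?T → r0=0x78

VAL = 0xcd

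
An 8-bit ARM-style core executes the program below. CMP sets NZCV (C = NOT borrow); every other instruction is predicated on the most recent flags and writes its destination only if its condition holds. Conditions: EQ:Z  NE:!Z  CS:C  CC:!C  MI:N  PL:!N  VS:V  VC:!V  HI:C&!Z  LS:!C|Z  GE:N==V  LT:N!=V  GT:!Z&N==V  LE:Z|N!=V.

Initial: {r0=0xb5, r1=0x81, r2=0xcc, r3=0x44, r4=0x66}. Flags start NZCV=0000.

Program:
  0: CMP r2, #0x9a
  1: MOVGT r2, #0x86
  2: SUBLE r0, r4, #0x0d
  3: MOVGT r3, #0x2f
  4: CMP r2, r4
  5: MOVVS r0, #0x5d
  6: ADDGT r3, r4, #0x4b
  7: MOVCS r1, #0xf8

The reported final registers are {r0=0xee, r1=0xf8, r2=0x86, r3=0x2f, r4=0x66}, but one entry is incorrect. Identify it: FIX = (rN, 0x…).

0: ✓ CMP  NZCV=0010
1: ✓ MOVGT  r2←0x86
2: · SUBLE
3: ✓ MOVGT  r3←0x2f
4: ✓ CMP  NZCV=0011
5: ✓ MOVVS  r0←0x5d
6: · ADDGT
7: ✓ MOVCS  r1←0xf8

FIX = (r0, 0x5d)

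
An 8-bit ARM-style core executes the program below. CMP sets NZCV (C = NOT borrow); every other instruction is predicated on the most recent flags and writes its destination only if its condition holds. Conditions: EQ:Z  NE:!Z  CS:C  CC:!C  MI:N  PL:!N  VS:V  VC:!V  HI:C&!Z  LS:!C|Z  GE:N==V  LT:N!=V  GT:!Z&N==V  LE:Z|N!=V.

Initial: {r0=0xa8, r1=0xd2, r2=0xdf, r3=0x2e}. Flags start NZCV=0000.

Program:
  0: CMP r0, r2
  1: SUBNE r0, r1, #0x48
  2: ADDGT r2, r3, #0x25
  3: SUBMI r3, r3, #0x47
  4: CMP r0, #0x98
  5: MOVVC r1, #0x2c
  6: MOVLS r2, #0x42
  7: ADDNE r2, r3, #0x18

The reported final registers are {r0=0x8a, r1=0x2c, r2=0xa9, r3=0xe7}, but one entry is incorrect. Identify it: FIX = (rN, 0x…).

[0] flags=1000 → (cmp)
[1] flags=1000 NE?T → r0=0x8a
[2] flags=1000 GT?F → skip
[3] flags=1000 MI?T → r3=0xe7
[4] flags=1000 → (cmp)
[5] flags=1000 VC?T → r1=0x2c
[6] flags=1000 LS?T → r2=0x42
[7] flags=1000 NE?T → r2=0xff

FIX = (r2, 0xff)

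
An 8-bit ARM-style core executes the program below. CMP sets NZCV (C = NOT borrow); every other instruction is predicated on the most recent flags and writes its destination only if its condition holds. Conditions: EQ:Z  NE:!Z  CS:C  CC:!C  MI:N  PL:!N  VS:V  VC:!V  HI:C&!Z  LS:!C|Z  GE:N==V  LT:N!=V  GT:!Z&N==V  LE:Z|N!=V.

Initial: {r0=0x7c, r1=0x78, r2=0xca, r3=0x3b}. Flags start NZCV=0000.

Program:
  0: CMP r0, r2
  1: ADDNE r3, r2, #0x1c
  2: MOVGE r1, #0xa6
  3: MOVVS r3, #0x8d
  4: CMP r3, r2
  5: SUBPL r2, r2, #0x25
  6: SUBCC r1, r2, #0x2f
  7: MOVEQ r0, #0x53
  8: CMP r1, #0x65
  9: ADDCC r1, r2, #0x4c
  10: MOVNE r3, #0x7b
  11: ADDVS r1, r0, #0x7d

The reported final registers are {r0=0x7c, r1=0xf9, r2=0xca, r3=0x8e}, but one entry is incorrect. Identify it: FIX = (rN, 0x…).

FIX = (r3, 0x7b)

[0] flags=1001 → (cmp)
[1] flags=1001 NE?T → r3=0xe6
[2] flags=1001 GE?T → r1=0xa6
[3] flags=1001 VS?T → r3=0x8d
[4] flags=1000 → (cmp)
[5] flags=1000 PL?F → skip
[6] flags=1000 CC?T → r1=0x9b
[7] flags=1000 EQ?F → skip
[8] flags=0011 → (cmp)
[9] flags=0011 CC?F → skip
[10] flags=0011 NE?T → r3=0x7b
[11] flags=0011 VS?T → r1=0xf9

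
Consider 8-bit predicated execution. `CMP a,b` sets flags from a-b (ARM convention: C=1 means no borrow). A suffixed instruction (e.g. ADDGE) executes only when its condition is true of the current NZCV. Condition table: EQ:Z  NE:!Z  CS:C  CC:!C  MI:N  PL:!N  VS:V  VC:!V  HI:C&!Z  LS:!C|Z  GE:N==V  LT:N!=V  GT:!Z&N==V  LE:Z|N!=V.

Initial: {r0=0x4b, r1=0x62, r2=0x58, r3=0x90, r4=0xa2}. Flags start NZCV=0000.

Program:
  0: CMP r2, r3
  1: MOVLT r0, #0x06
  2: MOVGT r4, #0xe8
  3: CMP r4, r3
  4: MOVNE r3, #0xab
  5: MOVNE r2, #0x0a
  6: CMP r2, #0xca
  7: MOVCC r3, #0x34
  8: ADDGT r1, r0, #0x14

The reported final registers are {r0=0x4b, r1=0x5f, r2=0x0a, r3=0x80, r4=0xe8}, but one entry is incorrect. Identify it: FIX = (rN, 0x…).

FIX = (r3, 0x34)

[0] flags=1001 → (cmp)
[1] flags=1001 LT?F → skip
[2] flags=1001 GT?T → r4=0xe8
[3] flags=0010 → (cmp)
[4] flags=0010 NE?T → r3=0xab
[5] flags=0010 NE?T → r2=0x0a
[6] flags=0000 → (cmp)
[7] flags=0000 CC?T → r3=0x34
[8] flags=0000 GT?T → r1=0x5f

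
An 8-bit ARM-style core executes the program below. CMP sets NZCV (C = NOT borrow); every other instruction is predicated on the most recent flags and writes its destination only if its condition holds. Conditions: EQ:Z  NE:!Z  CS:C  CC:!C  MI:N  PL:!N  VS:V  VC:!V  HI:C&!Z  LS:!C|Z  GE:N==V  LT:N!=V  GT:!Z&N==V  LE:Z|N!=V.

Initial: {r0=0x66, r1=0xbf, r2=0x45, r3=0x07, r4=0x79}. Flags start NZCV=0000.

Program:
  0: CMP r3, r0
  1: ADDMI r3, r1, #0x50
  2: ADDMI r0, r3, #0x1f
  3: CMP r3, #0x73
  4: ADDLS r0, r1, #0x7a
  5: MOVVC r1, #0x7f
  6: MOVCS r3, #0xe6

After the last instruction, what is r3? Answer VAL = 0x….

VAL = 0x0f

0: ✓ CMP  NZCV=1000
1: ✓ ADDMI  r3←0x0f
2: ✓ ADDMI  r0←0x2e
3: ✓ CMP  NZCV=1000
4: ✓ ADDLS  r0←0x39
5: ✓ MOVVC  r1←0x7f
6: · MOVCS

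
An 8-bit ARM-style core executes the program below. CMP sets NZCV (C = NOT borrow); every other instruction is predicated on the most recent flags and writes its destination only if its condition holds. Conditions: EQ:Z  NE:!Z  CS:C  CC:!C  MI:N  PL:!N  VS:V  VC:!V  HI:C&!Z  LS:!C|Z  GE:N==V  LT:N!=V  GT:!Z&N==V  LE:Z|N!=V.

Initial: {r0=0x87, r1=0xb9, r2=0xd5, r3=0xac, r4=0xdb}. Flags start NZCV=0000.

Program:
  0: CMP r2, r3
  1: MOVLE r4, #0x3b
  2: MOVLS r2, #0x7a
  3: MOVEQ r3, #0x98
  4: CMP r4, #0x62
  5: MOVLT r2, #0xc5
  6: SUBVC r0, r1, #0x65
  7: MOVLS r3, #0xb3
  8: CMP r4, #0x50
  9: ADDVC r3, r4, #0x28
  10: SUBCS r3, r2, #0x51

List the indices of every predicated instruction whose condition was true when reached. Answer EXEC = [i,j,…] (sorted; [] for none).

[0] flags=0010 → (cmp)
[1] flags=0010 LE?F → skip
[2] flags=0010 LS?F → skip
[3] flags=0010 EQ?F → skip
[4] flags=0011 → (cmp)
[5] flags=0011 LT?T → r2=0xc5
[6] flags=0011 VC?F → skip
[7] flags=0011 LS?F → skip
[8] flags=1010 → (cmp)
[9] flags=1010 VC?T → r3=0x03
[10] flags=1010 CS?T → r3=0x74

EXEC = [5,9,10]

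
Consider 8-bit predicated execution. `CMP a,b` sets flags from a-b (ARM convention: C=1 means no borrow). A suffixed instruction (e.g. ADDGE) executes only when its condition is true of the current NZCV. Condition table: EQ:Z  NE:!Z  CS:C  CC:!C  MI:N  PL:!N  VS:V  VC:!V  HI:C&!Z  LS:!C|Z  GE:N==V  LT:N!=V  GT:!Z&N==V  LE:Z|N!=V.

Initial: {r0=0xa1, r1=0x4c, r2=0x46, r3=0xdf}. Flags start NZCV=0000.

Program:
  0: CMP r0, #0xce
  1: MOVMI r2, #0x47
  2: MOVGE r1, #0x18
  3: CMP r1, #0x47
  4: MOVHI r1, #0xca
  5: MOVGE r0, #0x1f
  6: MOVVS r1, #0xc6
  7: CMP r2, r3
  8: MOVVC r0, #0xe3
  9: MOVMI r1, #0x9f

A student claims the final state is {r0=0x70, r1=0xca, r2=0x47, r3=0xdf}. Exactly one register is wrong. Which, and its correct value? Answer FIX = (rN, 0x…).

0: ✓ CMP  NZCV=1000
1: ✓ MOVMI  r2←0x47
2: · MOVGE
3: ✓ CMP  NZCV=0010
4: ✓ MOVHI  r1←0xca
5: ✓ MOVGE  r0←0x1f
6: · MOVVS
7: ✓ CMP  NZCV=0000
8: ✓ MOVVC  r0←0xe3
9: · MOVMI

FIX = (r0, 0xe3)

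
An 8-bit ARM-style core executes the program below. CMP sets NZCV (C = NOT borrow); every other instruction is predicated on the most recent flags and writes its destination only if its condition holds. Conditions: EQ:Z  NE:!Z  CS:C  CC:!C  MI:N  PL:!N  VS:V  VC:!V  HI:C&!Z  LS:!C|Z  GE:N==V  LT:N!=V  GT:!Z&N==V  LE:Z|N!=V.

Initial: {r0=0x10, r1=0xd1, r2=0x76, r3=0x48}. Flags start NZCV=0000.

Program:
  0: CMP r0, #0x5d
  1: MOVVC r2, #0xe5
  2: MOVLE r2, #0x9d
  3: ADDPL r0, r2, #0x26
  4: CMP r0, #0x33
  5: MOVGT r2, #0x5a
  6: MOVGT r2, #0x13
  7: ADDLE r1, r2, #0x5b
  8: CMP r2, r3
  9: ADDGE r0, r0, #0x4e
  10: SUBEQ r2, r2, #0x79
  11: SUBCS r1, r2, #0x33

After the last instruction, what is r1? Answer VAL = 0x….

VAL = 0x6a

[0] flags=1000 → (cmp)
[1] flags=1000 VC?T → r2=0xe5
[2] flags=1000 LE?T → r2=0x9d
[3] flags=1000 PL?F → skip
[4] flags=1000 → (cmp)
[5] flags=1000 GT?F → skip
[6] flags=1000 GT?F → skip
[7] flags=1000 LE?T → r1=0xf8
[8] flags=0011 → (cmp)
[9] flags=0011 GE?F → skip
[10] flags=0011 EQ?F → skip
[11] flags=0011 CS?T → r1=0x6a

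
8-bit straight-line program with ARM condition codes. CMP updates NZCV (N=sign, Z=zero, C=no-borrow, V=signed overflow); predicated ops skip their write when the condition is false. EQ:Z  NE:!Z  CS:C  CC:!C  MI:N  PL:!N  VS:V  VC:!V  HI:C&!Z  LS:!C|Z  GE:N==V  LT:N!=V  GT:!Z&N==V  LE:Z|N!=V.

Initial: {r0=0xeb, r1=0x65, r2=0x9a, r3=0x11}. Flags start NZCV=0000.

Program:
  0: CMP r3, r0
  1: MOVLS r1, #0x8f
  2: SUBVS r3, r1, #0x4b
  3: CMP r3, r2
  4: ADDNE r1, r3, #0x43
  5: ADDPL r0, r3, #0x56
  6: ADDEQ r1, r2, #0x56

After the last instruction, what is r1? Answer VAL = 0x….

VAL = 0x54

0: ✓ CMP  NZCV=0000
1: ✓ MOVLS  r1←0x8f
2: · SUBVS
3: ✓ CMP  NZCV=0000
4: ✓ ADDNE  r1←0x54
5: ✓ ADDPL  r0←0x67
6: · ADDEQ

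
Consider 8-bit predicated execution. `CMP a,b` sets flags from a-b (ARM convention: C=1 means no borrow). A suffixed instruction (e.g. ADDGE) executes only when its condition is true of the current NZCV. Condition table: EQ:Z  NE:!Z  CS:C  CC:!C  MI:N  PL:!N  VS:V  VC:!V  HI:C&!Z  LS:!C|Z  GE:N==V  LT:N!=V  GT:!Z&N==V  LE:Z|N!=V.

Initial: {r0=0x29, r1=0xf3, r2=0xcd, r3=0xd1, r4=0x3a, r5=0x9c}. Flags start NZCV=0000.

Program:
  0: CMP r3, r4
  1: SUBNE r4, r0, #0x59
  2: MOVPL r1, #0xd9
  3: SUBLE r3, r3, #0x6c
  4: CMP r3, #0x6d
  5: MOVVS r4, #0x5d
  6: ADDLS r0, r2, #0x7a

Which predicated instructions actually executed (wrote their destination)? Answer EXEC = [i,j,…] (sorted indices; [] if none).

0: ✓ CMP  NZCV=1010
1: ✓ SUBNE  r4←0xd0
2: · MOVPL
3: ✓ SUBLE  r3←0x65
4: ✓ CMP  NZCV=1000
5: · MOVVS
6: ✓ ADDLS  r0←0x47

EXEC = [1,3,6]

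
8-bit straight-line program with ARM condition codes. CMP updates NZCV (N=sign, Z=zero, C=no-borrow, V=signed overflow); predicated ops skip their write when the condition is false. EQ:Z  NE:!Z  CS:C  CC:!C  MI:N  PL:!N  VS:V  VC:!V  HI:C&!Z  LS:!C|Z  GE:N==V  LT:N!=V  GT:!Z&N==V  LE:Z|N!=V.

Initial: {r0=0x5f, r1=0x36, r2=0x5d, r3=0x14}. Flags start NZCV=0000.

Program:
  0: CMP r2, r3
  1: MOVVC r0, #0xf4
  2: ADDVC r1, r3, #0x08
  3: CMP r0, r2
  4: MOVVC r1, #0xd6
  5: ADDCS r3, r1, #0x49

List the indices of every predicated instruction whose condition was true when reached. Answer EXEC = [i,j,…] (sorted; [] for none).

EXEC = [1,2,4,5]

0: ✓ CMP  NZCV=0010
1: ✓ MOVVC  r0←0xf4
2: ✓ ADDVC  r1←0x1c
3: ✓ CMP  NZCV=1010
4: ✓ MOVVC  r1←0xd6
5: ✓ ADDCS  r3←0x1f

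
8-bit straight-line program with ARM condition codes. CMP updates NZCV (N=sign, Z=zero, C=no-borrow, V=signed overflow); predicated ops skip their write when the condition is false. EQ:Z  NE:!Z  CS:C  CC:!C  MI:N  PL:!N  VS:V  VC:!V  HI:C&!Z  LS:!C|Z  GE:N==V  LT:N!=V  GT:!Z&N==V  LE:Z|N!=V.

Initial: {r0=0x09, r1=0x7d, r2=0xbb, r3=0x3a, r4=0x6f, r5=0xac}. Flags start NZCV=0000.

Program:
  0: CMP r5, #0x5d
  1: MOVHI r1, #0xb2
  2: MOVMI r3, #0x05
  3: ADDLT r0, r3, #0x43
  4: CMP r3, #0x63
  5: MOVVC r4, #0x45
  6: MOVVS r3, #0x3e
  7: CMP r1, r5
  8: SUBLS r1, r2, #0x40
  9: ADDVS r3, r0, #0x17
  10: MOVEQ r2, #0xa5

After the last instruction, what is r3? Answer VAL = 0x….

VAL = 0x3a

[0] flags=0011 → (cmp)
[1] flags=0011 HI?T → r1=0xb2
[2] flags=0011 MI?F → skip
[3] flags=0011 LT?T → r0=0x7d
[4] flags=1000 → (cmp)
[5] flags=1000 VC?T → r4=0x45
[6] flags=1000 VS?F → skip
[7] flags=0010 → (cmp)
[8] flags=0010 LS?F → skip
[9] flags=0010 VS?F → skip
[10] flags=0010 EQ?F → skip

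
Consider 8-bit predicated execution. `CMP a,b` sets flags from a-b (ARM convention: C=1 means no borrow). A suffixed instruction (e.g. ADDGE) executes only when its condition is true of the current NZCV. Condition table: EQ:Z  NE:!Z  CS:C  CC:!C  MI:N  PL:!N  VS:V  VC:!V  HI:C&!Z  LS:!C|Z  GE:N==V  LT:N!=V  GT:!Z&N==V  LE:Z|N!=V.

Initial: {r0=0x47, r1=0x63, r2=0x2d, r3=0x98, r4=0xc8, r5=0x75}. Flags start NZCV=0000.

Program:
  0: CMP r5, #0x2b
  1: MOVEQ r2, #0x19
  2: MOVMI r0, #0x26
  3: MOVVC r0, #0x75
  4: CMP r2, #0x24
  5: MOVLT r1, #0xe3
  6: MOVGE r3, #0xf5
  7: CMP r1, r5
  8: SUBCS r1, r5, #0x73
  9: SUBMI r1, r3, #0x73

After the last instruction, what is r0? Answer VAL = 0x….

[0] flags=0010 → (cmp)
[1] flags=0010 EQ?F → skip
[2] flags=0010 MI?F → skip
[3] flags=0010 VC?T → r0=0x75
[4] flags=0010 → (cmp)
[5] flags=0010 LT?F → skip
[6] flags=0010 GE?T → r3=0xf5
[7] flags=1000 → (cmp)
[8] flags=1000 CS?F → skip
[9] flags=1000 MI?T → r1=0x82

VAL = 0x75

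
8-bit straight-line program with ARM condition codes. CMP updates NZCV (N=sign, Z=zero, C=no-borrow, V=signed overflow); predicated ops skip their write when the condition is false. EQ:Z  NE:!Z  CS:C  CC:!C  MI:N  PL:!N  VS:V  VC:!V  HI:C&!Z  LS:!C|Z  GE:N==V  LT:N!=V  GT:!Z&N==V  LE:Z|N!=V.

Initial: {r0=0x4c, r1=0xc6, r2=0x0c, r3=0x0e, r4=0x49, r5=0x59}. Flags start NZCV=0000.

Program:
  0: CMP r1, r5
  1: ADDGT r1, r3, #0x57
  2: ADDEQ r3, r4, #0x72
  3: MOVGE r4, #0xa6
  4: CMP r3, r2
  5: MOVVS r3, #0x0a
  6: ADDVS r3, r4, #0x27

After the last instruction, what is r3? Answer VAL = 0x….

VAL = 0x0e

0: ✓ CMP  NZCV=0011
1: · ADDGT
2: · ADDEQ
3: · MOVGE
4: ✓ CMP  NZCV=0010
5: · MOVVS
6: · ADDVS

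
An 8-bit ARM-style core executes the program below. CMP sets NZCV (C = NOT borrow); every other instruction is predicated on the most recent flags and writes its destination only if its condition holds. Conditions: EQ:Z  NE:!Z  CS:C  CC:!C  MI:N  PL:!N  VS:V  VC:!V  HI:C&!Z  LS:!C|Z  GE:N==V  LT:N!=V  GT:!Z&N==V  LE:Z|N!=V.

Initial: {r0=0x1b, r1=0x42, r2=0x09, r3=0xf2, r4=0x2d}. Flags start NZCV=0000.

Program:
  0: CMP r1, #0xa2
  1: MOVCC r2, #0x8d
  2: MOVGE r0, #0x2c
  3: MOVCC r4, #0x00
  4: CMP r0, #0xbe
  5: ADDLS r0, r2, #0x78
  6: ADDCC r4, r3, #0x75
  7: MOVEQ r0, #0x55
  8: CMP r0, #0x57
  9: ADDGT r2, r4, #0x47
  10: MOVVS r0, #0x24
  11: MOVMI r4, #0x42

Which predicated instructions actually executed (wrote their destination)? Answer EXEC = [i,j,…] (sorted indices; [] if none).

EXEC = [1,2,3,5,6,11]

[0] flags=1001 → (cmp)
[1] flags=1001 CC?T → r2=0x8d
[2] flags=1001 GE?T → r0=0x2c
[3] flags=1001 CC?T → r4=0x00
[4] flags=0000 → (cmp)
[5] flags=0000 LS?T → r0=0x05
[6] flags=0000 CC?T → r4=0x67
[7] flags=0000 EQ?F → skip
[8] flags=1000 → (cmp)
[9] flags=1000 GT?F → skip
[10] flags=1000 VS?F → skip
[11] flags=1000 MI?T → r4=0x42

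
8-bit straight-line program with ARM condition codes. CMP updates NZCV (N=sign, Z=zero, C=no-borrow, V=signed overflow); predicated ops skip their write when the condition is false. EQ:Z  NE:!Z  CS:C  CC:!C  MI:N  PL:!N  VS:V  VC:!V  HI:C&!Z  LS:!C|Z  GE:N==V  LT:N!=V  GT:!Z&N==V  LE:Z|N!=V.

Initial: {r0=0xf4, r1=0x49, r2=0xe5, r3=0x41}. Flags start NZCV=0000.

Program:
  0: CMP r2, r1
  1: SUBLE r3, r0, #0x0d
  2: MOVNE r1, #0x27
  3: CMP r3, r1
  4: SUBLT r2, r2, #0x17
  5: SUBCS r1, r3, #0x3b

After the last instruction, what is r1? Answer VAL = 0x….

[0] flags=1010 → (cmp)
[1] flags=1010 LE?T → r3=0xe7
[2] flags=1010 NE?T → r1=0x27
[3] flags=1010 → (cmp)
[4] flags=1010 LT?T → r2=0xce
[5] flags=1010 CS?T → r1=0xac

VAL = 0xac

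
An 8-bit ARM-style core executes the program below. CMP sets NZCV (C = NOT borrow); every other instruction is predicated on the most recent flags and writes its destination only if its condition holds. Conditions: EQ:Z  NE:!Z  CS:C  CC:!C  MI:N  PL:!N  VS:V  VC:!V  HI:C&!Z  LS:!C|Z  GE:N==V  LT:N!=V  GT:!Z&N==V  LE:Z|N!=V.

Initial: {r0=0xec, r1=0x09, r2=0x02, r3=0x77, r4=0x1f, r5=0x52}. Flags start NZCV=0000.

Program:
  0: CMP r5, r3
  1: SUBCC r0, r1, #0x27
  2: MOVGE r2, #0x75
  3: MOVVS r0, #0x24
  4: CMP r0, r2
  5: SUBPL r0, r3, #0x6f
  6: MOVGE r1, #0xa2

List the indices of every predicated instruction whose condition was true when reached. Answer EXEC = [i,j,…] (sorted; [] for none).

0: ✓ CMP  NZCV=1000
1: ✓ SUBCC  r0←0xe2
2: · MOVGE
3: · MOVVS
4: ✓ CMP  NZCV=1010
5: · SUBPL
6: · MOVGE

EXEC = [1]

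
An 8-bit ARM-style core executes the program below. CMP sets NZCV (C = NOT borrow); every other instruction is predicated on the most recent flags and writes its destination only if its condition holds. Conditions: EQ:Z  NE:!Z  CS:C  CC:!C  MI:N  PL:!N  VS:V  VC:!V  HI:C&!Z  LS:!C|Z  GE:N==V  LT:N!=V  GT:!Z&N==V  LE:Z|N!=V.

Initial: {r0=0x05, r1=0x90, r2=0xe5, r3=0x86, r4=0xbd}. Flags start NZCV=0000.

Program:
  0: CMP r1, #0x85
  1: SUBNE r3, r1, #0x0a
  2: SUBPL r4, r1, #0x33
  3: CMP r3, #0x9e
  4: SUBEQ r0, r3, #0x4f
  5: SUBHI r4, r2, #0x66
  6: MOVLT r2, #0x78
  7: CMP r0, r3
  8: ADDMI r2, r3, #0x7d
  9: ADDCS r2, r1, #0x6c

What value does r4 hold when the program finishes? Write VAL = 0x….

[0] flags=0010 → (cmp)
[1] flags=0010 NE?T → r3=0x86
[2] flags=0010 PL?T → r4=0x5d
[3] flags=1000 → (cmp)
[4] flags=1000 EQ?F → skip
[5] flags=1000 HI?F → skip
[6] flags=1000 LT?T → r2=0x78
[7] flags=0000 → (cmp)
[8] flags=0000 MI?F → skip
[9] flags=0000 CS?F → skip

VAL = 0x5d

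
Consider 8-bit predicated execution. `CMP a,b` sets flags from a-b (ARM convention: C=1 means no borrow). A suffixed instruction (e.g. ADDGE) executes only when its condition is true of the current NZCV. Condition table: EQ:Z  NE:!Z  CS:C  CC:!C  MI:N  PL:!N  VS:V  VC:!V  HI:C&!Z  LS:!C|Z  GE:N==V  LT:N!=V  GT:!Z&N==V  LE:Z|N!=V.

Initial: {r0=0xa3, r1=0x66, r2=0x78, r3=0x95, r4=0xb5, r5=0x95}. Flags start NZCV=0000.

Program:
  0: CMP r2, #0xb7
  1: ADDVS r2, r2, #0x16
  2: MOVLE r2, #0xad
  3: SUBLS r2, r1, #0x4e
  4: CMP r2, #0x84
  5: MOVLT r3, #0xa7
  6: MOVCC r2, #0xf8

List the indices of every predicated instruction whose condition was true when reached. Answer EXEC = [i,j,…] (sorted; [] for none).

0: ✓ CMP  NZCV=1001
1: ✓ ADDVS  r2←0x8e
2: · MOVLE
3: ✓ SUBLS  r2←0x18
4: ✓ CMP  NZCV=1001
5: · MOVLT
6: ✓ MOVCC  r2←0xf8

EXEC = [1,3,6]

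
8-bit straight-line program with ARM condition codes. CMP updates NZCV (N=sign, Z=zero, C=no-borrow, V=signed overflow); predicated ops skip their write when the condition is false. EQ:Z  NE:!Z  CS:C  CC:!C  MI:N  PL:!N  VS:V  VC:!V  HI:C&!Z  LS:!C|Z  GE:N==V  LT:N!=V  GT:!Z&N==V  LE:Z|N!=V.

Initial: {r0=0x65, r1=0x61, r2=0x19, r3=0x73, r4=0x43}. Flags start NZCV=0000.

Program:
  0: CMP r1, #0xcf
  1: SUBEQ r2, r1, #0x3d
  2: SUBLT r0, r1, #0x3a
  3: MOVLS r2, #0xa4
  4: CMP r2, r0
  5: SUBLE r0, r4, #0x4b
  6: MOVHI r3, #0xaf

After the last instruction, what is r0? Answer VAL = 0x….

0: ✓ CMP  NZCV=1001
1: · SUBEQ
2: · SUBLT
3: ✓ MOVLS  r2←0xa4
4: ✓ CMP  NZCV=0011
5: ✓ SUBLE  r0←0xf8
6: ✓ MOVHI  r3←0xaf

VAL = 0xf8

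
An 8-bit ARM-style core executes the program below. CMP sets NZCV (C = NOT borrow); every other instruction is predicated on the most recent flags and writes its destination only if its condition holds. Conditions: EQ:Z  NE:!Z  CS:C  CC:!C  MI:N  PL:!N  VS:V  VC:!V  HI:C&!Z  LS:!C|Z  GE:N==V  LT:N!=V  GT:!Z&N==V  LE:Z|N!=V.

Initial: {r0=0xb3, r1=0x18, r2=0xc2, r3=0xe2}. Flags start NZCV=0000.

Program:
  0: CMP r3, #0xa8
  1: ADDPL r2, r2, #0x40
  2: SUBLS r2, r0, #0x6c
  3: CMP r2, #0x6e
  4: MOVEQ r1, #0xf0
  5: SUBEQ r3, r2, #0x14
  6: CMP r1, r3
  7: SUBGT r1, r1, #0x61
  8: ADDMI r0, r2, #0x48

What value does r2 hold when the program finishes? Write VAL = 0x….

0: ✓ CMP  NZCV=0010
1: ✓ ADDPL  r2←0x02
2: · SUBLS
3: ✓ CMP  NZCV=1000
4: · MOVEQ
5: · SUBEQ
6: ✓ CMP  NZCV=0000
7: ✓ SUBGT  r1←0xb7
8: · ADDMI

VAL = 0x02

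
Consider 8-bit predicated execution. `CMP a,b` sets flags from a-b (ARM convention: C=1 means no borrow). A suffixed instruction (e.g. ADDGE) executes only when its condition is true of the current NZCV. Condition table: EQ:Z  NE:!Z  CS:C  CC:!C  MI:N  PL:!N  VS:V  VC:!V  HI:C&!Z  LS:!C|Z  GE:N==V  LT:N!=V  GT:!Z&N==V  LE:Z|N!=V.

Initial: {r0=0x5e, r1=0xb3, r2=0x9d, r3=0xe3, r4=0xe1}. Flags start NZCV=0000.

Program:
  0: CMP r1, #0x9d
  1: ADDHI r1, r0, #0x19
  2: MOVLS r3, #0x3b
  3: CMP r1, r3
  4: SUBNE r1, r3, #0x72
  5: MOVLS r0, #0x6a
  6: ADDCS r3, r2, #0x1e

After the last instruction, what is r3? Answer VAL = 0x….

[0] flags=0010 → (cmp)
[1] flags=0010 HI?T → r1=0x77
[2] flags=0010 LS?F → skip
[3] flags=1001 → (cmp)
[4] flags=1001 NE?T → r1=0x71
[5] flags=1001 LS?T → r0=0x6a
[6] flags=1001 CS?F → skip

VAL = 0xe3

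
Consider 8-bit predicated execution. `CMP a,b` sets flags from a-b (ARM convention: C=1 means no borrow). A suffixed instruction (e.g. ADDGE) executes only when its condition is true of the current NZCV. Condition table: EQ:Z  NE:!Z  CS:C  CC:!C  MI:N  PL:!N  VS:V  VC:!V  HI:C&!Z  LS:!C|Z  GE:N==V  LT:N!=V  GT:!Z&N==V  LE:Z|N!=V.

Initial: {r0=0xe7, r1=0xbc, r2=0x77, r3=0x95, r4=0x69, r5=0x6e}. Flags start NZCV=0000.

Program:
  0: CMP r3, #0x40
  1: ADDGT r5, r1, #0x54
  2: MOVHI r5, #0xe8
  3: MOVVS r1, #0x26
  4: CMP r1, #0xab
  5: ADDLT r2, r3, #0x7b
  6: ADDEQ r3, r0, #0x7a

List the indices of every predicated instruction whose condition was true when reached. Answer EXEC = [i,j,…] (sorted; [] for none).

0: ✓ CMP  NZCV=0011
1: · ADDGT
2: ✓ MOVHI  r5←0xe8
3: ✓ MOVVS  r1←0x26
4: ✓ CMP  NZCV=0000
5: · ADDLT
6: · ADDEQ

EXEC = [2,3]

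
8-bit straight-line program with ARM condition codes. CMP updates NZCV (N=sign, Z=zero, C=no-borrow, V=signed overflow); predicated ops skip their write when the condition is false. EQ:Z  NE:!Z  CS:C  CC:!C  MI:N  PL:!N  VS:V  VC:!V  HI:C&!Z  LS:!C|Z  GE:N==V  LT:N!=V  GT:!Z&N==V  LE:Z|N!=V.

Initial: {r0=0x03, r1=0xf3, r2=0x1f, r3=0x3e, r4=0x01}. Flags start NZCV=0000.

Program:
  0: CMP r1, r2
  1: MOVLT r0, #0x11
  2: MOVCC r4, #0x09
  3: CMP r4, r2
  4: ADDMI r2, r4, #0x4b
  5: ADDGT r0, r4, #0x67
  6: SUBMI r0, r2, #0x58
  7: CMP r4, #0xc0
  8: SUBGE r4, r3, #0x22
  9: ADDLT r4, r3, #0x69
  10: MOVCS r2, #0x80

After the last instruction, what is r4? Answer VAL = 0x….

VAL = 0x1c

0: ✓ CMP  NZCV=1010
1: ✓ MOVLT  r0←0x11
2: · MOVCC
3: ✓ CMP  NZCV=1000
4: ✓ ADDMI  r2←0x4c
5: · ADDGT
6: ✓ SUBMI  r0←0xf4
7: ✓ CMP  NZCV=0000
8: ✓ SUBGE  r4←0x1c
9: · ADDLT
10: · MOVCS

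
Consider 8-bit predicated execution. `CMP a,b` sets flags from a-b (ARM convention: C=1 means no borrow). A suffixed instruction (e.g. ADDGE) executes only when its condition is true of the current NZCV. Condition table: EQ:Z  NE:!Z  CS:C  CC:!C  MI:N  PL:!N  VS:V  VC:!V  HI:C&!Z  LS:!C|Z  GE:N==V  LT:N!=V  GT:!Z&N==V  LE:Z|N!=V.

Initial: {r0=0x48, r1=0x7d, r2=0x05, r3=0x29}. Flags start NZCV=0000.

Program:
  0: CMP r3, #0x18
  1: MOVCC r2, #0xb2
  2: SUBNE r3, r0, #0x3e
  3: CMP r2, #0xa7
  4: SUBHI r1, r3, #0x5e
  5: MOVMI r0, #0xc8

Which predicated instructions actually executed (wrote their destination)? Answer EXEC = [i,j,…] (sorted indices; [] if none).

EXEC = [2]

0: ✓ CMP  NZCV=0010
1: · MOVCC
2: ✓ SUBNE  r3←0x0a
3: ✓ CMP  NZCV=0000
4: · SUBHI
5: · MOVMI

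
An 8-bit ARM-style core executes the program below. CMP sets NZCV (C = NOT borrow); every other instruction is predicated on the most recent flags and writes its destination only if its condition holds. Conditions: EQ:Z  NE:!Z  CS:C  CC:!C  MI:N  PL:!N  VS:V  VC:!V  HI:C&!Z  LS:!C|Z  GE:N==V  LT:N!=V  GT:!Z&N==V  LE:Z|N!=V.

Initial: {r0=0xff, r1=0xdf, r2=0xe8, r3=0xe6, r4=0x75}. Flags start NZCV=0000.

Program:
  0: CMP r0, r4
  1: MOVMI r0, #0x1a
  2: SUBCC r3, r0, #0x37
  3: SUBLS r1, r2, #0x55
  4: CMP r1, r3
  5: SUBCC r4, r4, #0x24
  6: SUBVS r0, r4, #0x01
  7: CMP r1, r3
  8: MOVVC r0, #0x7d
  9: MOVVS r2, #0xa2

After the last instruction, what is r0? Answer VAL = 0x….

VAL = 0x7d

0: ✓ CMP  NZCV=1010
1: ✓ MOVMI  r0←0x1a
2: · SUBCC
3: · SUBLS
4: ✓ CMP  NZCV=1000
5: ✓ SUBCC  r4←0x51
6: · SUBVS
7: ✓ CMP  NZCV=1000
8: ✓ MOVVC  r0←0x7d
9: · MOVVS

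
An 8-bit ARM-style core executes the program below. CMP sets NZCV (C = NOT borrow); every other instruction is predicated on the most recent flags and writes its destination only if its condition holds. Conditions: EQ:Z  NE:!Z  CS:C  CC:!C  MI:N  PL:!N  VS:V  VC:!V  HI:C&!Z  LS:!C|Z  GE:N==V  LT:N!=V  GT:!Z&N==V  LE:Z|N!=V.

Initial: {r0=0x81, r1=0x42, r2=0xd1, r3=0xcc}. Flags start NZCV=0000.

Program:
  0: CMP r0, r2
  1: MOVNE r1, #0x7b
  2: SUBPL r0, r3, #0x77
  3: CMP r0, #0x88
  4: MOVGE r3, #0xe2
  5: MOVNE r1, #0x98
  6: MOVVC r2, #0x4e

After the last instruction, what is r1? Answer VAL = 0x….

VAL = 0x98

[0] flags=1000 → (cmp)
[1] flags=1000 NE?T → r1=0x7b
[2] flags=1000 PL?F → skip
[3] flags=1000 → (cmp)
[4] flags=1000 GE?F → skip
[5] flags=1000 NE?T → r1=0x98
[6] flags=1000 VC?T → r2=0x4e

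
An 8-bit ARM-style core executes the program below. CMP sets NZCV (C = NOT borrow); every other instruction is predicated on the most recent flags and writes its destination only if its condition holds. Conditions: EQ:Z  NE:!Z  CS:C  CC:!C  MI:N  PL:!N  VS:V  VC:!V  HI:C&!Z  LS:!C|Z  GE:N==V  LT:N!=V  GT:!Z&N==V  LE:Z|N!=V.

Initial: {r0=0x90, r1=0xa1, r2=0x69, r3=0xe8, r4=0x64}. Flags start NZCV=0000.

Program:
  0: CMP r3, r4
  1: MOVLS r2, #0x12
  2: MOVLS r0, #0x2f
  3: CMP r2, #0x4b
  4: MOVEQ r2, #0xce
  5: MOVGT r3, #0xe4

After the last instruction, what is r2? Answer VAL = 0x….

VAL = 0x69

0: ✓ CMP  NZCV=1010
1: · MOVLS
2: · MOVLS
3: ✓ CMP  NZCV=0010
4: · MOVEQ
5: ✓ MOVGT  r3←0xe4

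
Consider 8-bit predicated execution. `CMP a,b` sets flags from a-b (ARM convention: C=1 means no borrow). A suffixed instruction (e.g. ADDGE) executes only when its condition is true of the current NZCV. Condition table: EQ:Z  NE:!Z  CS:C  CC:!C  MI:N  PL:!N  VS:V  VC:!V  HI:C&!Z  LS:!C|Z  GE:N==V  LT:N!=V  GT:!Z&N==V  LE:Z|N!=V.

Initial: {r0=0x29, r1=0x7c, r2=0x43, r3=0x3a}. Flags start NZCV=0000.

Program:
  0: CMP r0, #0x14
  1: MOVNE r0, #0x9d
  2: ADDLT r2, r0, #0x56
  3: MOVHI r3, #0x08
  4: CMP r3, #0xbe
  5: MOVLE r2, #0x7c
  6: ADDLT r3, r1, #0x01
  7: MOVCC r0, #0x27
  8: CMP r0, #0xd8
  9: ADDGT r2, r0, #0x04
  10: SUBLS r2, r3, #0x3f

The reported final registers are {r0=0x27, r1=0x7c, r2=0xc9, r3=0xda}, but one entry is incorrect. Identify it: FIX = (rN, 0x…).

0: ✓ CMP  NZCV=0010
1: ✓ MOVNE  r0←0x9d
2: · ADDLT
3: ✓ MOVHI  r3←0x08
4: ✓ CMP  NZCV=0000
5: · MOVLE
6: · ADDLT
7: ✓ MOVCC  r0←0x27
8: ✓ CMP  NZCV=0000
9: ✓ ADDGT  r2←0x2b
10: ✓ SUBLS  r2←0xc9

FIX = (r3, 0x08)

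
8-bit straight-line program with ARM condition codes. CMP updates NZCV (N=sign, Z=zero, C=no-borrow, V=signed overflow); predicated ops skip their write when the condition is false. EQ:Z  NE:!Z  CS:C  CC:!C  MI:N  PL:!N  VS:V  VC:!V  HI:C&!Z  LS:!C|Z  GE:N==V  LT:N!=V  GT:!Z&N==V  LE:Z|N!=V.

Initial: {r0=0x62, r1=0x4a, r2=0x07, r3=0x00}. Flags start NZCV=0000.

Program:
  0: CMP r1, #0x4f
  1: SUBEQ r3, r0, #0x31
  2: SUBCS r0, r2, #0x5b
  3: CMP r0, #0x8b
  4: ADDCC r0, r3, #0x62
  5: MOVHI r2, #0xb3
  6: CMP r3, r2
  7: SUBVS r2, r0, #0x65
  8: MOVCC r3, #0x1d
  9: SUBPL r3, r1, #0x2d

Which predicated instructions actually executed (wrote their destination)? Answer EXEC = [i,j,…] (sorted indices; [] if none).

EXEC = [4,8]

0: ✓ CMP  NZCV=1000
1: · SUBEQ
2: · SUBCS
3: ✓ CMP  NZCV=1001
4: ✓ ADDCC  r0←0x62
5: · MOVHI
6: ✓ CMP  NZCV=1000
7: · SUBVS
8: ✓ MOVCC  r3←0x1d
9: · SUBPL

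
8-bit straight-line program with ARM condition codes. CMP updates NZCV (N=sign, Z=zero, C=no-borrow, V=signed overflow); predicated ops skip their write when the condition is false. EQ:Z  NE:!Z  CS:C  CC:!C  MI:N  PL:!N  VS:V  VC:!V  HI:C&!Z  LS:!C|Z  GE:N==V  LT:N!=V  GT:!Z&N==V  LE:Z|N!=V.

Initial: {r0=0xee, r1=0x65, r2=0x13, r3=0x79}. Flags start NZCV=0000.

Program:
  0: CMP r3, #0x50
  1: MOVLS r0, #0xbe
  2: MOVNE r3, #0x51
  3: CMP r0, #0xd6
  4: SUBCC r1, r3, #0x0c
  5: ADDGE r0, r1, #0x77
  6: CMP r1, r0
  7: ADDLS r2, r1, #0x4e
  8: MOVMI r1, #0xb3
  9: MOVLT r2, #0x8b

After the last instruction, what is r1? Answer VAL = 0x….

0: ✓ CMP  NZCV=0010
1: · MOVLS
2: ✓ MOVNE  r3←0x51
3: ✓ CMP  NZCV=0010
4: · SUBCC
5: ✓ ADDGE  r0←0xdc
6: ✓ CMP  NZCV=1001
7: ✓ ADDLS  r2←0xb3
8: ✓ MOVMI  r1←0xb3
9: · MOVLT

VAL = 0xb3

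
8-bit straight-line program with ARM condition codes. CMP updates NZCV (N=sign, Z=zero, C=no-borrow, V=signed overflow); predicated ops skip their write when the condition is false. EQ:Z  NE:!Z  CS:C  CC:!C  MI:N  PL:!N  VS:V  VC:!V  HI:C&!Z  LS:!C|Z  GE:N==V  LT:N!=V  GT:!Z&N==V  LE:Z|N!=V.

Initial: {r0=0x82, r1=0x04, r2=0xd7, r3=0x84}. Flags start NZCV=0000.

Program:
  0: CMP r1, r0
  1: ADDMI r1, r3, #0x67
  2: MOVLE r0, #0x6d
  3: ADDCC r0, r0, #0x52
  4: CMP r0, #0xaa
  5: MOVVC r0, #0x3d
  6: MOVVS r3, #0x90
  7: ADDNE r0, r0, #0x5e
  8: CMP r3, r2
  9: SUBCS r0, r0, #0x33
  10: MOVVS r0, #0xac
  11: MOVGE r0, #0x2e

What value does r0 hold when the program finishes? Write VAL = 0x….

[0] flags=1001 → (cmp)
[1] flags=1001 MI?T → r1=0xeb
[2] flags=1001 LE?F → skip
[3] flags=1001 CC?T → r0=0xd4
[4] flags=0010 → (cmp)
[5] flags=0010 VC?T → r0=0x3d
[6] flags=0010 VS?F → skip
[7] flags=0010 NE?T → r0=0x9b
[8] flags=1000 → (cmp)
[9] flags=1000 CS?F → skip
[10] flags=1000 VS?F → skip
[11] flags=1000 GE?F → skip

VAL = 0x9b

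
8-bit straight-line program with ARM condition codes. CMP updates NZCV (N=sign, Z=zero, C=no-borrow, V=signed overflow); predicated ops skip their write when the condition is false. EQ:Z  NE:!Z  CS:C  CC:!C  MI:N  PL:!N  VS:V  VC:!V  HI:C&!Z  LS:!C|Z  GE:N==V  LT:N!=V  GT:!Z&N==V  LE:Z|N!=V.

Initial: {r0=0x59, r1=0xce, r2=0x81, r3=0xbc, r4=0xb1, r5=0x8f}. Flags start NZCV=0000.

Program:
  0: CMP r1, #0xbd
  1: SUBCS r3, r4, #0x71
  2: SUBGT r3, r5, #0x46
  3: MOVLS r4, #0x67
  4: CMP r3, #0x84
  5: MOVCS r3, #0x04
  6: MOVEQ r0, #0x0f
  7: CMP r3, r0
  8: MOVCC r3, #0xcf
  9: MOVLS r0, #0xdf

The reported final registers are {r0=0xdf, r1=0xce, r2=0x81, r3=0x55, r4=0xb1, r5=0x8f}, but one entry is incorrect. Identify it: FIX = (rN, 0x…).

FIX = (r3, 0xcf)

[0] flags=0010 → (cmp)
[1] flags=0010 CS?T → r3=0x40
[2] flags=0010 GT?T → r3=0x49
[3] flags=0010 LS?F → skip
[4] flags=1001 → (cmp)
[5] flags=1001 CS?F → skip
[6] flags=1001 EQ?F → skip
[7] flags=1000 → (cmp)
[8] flags=1000 CC?T → r3=0xcf
[9] flags=1000 LS?T → r0=0xdf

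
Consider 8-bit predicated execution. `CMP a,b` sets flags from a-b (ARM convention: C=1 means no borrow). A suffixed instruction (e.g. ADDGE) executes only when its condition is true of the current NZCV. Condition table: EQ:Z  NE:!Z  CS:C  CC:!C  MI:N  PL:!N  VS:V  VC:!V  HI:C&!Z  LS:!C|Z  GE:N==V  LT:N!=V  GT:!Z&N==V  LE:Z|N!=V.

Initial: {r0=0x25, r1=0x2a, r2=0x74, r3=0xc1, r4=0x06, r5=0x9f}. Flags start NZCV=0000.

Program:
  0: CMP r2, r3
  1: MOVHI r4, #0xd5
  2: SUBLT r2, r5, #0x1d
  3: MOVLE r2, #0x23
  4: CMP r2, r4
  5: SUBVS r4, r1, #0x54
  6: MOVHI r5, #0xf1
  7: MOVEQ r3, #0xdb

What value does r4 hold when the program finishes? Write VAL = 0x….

0: ✓ CMP  NZCV=1001
1: · MOVHI
2: · SUBLT
3: · MOVLE
4: ✓ CMP  NZCV=0010
5: · SUBVS
6: ✓ MOVHI  r5←0xf1
7: · MOVEQ

VAL = 0x06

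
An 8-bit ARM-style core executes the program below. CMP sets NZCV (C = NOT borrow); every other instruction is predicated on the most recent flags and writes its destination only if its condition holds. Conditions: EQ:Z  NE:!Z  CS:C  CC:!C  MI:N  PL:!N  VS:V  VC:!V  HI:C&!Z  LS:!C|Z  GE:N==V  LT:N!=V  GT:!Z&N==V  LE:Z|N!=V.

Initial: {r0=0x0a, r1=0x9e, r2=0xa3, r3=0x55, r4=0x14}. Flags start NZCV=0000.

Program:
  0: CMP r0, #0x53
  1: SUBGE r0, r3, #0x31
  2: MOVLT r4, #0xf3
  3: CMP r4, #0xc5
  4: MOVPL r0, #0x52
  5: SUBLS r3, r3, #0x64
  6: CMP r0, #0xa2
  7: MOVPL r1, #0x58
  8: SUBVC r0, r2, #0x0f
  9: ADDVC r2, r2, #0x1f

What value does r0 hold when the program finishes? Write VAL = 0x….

VAL = 0x52

0: ✓ CMP  NZCV=1000
1: · SUBGE
2: ✓ MOVLT  r4←0xf3
3: ✓ CMP  NZCV=0010
4: ✓ MOVPL  r0←0x52
5: · SUBLS
6: ✓ CMP  NZCV=1001
7: · MOVPL
8: · SUBVC
9: · ADDVC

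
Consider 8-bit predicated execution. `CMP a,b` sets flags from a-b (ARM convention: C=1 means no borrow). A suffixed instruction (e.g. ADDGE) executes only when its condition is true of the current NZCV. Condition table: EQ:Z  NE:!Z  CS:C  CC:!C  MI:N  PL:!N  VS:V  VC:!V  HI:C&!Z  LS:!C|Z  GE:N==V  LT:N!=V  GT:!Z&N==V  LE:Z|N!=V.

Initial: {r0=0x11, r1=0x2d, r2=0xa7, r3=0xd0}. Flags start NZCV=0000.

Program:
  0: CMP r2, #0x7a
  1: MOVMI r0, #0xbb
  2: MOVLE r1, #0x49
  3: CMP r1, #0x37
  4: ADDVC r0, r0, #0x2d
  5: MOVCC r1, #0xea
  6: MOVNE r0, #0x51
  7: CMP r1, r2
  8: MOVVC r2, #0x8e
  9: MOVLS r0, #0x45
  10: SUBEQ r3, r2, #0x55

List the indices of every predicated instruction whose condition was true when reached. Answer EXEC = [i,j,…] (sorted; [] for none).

EXEC = [2,4,6,9]

0: ✓ CMP  NZCV=0011
1: · MOVMI
2: ✓ MOVLE  r1←0x49
3: ✓ CMP  NZCV=0010
4: ✓ ADDVC  r0←0x3e
5: · MOVCC
6: ✓ MOVNE  r0←0x51
7: ✓ CMP  NZCV=1001
8: · MOVVC
9: ✓ MOVLS  r0←0x45
10: · SUBEQ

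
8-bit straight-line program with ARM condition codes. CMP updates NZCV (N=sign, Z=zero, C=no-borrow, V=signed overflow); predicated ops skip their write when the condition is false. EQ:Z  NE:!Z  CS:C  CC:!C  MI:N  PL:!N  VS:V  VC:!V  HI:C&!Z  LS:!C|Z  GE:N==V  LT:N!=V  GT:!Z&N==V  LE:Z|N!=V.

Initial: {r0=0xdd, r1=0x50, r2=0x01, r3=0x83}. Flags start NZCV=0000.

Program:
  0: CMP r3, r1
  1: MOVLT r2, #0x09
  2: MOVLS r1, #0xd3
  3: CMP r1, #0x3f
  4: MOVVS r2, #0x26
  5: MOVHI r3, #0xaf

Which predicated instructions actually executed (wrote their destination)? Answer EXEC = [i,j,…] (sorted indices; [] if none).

EXEC = [1,5]

[0] flags=0011 → (cmp)
[1] flags=0011 LT?T → r2=0x09
[2] flags=0011 LS?F → skip
[3] flags=0010 → (cmp)
[4] flags=0010 VS?F → skip
[5] flags=0010 HI?T → r3=0xaf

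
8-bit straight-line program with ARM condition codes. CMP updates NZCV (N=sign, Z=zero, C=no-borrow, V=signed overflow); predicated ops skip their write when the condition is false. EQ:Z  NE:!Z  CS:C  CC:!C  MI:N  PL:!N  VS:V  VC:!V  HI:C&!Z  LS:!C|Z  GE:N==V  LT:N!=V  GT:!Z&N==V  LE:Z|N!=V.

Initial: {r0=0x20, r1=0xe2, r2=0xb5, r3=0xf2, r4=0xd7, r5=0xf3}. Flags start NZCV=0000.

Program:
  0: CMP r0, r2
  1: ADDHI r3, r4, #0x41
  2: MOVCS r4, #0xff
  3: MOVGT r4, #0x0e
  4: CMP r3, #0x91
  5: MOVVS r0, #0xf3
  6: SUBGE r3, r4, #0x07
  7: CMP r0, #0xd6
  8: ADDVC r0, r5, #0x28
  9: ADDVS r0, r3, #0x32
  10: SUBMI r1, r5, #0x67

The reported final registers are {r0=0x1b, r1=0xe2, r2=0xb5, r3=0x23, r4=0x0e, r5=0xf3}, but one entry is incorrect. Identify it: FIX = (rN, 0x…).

0: ✓ CMP  NZCV=0000
1: · ADDHI
2: · MOVCS
3: ✓ MOVGT  r4←0x0e
4: ✓ CMP  NZCV=0010
5: · MOVVS
6: ✓ SUBGE  r3←0x07
7: ✓ CMP  NZCV=0000
8: ✓ ADDVC  r0←0x1b
9: · ADDVS
10: · SUBMI

FIX = (r3, 0x07)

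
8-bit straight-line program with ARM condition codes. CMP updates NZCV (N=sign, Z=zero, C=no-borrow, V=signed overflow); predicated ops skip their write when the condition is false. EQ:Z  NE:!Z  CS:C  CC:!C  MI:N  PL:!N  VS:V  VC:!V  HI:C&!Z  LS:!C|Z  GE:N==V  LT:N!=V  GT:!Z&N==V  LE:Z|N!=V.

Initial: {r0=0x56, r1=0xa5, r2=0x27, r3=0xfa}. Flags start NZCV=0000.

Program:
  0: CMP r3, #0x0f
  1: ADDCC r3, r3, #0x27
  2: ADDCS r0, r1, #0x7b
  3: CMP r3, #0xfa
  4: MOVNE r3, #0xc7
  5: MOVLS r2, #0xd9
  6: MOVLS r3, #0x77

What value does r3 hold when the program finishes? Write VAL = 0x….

VAL = 0x77

0: ✓ CMP  NZCV=1010
1: · ADDCC
2: ✓ ADDCS  r0←0x20
3: ✓ CMP  NZCV=0110
4: · MOVNE
5: ✓ MOVLS  r2←0xd9
6: ✓ MOVLS  r3←0x77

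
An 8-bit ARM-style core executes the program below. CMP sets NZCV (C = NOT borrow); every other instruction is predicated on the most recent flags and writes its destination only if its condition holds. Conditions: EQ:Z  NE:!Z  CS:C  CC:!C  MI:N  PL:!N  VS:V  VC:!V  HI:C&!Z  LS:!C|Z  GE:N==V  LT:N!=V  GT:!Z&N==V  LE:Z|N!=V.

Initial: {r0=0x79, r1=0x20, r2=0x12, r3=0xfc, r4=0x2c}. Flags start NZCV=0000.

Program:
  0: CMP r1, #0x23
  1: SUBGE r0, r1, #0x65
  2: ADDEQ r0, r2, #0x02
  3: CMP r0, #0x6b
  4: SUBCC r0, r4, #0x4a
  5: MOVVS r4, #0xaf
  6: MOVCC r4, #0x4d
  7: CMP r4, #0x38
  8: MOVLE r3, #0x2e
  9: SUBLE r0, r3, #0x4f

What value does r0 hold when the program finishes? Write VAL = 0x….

[0] flags=1000 → (cmp)
[1] flags=1000 GE?F → skip
[2] flags=1000 EQ?F → skip
[3] flags=0010 → (cmp)
[4] flags=0010 CC?F → skip
[5] flags=0010 VS?F → skip
[6] flags=0010 CC?F → skip
[7] flags=1000 → (cmp)
[8] flags=1000 LE?T → r3=0x2e
[9] flags=1000 LE?T → r0=0xdf

VAL = 0xdf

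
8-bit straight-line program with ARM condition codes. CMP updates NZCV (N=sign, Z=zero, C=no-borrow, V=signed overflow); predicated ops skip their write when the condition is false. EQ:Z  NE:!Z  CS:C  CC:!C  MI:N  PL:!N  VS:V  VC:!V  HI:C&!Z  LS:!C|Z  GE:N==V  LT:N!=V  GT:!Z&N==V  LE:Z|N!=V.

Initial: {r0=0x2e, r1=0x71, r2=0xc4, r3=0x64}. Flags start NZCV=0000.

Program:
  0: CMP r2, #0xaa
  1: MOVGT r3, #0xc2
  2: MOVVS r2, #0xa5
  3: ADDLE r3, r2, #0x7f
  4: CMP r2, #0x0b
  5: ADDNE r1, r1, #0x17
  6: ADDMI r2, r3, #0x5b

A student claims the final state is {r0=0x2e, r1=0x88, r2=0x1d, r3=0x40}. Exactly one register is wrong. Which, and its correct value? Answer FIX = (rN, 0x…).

[0] flags=0010 → (cmp)
[1] flags=0010 GT?T → r3=0xc2
[2] flags=0010 VS?F → skip
[3] flags=0010 LE?F → skip
[4] flags=1010 → (cmp)
[5] flags=1010 NE?T → r1=0x88
[6] flags=1010 MI?T → r2=0x1d

FIX = (r3, 0xc2)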